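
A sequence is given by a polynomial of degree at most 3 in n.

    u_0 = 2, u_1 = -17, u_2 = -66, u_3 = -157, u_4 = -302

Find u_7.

Δ: -19, -49, -91, -145
Δ²: -30, -42, -54
Δ³: -12, -12
The third differences are constant (-12).
-54 − 12 = -66;  -145 − 66 = -211;  -302 − 211 = -513
-66 − 12 = -78;  -211 − 78 = -289;  -513 − 289 = -802
-78 − 12 = -90;  -289 − 90 = -379;  -802 − 379 = -1181

-1181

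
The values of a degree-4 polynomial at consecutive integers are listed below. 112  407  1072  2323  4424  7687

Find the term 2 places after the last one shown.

19187

First differences: 295, 665, 1251, 2101, 3263
Second differences: 370, 586, 850, 1162
Third differences: 216, 264, 312
Fourth differences: 48, 48
Constant fourth difference = 48, so extend:
312 + 48 = 360;  1162 + 360 = 1522;  3263 + 1522 = 4785;  7687 + 4785 = 12472
360 + 48 = 408;  1522 + 408 = 1930;  4785 + 1930 = 6715;  12472 + 6715 = 19187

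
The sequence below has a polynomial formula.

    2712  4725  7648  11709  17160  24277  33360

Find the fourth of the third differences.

300

D1: 2013, 2923, 4061, 5451, 7117, 9083
D2: 910, 1138, 1390, 1666, 1966
D3: 228, 252, 276, 300
D4: 24, 24, 24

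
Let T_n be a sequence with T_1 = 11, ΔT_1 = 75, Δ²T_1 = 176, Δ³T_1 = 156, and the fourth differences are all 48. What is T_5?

2039

Build the table forward from the leading diagonal:
D4: 48, 48, 48, 48, 48
D3: 156, 204, 252, 300, 348
D2: 176, 332, 536, 788, 1088
D1: 75, 251, 583, 1119, 1907
T: 11, 86, 337, 920, 2039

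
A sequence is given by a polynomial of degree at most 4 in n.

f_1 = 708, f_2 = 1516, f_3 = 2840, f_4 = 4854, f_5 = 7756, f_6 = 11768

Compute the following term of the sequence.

First differences: 808, 1324, 2014, 2902, 4012
Second differences: 516, 690, 888, 1110
Third differences: 174, 198, 222
Fourth differences: 24, 24
Constant fourth difference = 24, so extend:
222 + 24 = 246;  1110 + 246 = 1356;  4012 + 1356 = 5368;  11768 + 5368 = 17136

17136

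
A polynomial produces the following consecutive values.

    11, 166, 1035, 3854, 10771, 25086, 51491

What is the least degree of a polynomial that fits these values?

155, 869, 2819, 6917, 14315, 26405
714, 1950, 4098, 7398, 12090
1236, 2148, 3300, 4692
912, 1152, 1392
240, 240
The fifth differences are constant, so the polynomial has degree 5.

5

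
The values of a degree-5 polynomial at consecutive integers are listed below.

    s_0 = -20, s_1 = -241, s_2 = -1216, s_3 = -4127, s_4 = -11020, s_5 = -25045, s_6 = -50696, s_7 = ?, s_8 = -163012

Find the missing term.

Using the first 7 terms:
D1: -221  -975  -2911  -6893  -14025  -25651
D2: -754  -1936  -3982  -7132  -11626
D3: -1182  -2046  -3150  -4494
D4: -864  -1104  -1344
D5: -240  -240
Constant fifth difference = -240.
Extend forward: -1344 − 240 = -1584;  -4494 − 1584 = -6078;  -11626 − 6078 = -17704;  -25651 − 17704 = -43355;  -50696 − 43355 = -94051

-94051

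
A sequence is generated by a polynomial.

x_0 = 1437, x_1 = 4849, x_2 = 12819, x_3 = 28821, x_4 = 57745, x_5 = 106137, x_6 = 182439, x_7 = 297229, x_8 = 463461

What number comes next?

696705

Δ: 3412 , 7970 , 16002 , 28924 , 48392 , 76302 , 114790 , 166232
Δ²: 4558 , 8032 , 12922 , 19468 , 27910 , 38488 , 51442
Δ³: 3474 , 4890 , 6546 , 8442 , 10578 , 12954
Δ⁴: 1416 , 1656 , 1896 , 2136 , 2376
Δ⁵: 240 , 240 , 240 , 240
Constant fifth difference = 240, so extend:
2376 + 240 = 2616;  12954 + 2616 = 15570;  51442 + 15570 = 67012;  166232 + 67012 = 233244;  463461 + 233244 = 696705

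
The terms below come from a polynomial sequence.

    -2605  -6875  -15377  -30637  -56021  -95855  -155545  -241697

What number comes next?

Δ: -4270, -8502, -15260, -25384, -39834, -59690, -86152
Δ²: -4232, -6758, -10124, -14450, -19856, -26462
Δ³: -2526, -3366, -4326, -5406, -6606
Δ⁴: -840, -960, -1080, -1200
Δ⁵: -120, -120, -120
Constant fifth difference = -120, so extend:
-1200 − 120 = -1320;  -6606 − 1320 = -7926;  -26462 − 7926 = -34388;  -86152 − 34388 = -120540;  -241697 − 120540 = -362237

-362237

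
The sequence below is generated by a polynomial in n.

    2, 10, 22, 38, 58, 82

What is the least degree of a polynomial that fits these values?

2

First differences: 8, 12, 16, 20, 24
Second differences: 4, 4, 4, 4
The second differences are constant, so the polynomial has degree 2.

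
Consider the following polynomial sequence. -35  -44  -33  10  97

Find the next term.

First differences: -9, 11, 43, 87
Second differences: 20, 32, 44
Third differences: 12, 12
The third differences are constant (12).
44 + 12 = 56;  87 + 56 = 143;  97 + 143 = 240

240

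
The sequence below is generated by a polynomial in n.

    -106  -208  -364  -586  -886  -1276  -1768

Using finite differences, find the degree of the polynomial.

3

Δ: -102, -156, -222, -300, -390, -492
Δ²: -54, -66, -78, -90, -102
Δ³: -12, -12, -12, -12
The third differences are constant, so the polynomial has degree 3.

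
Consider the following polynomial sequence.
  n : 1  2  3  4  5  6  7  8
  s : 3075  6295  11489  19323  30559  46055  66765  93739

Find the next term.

Δ: 3220, 5194, 7834, 11236, 15496, 20710, 26974
Δ²: 1974, 2640, 3402, 4260, 5214, 6264
Δ³: 666, 762, 858, 954, 1050
Δ⁴: 96, 96, 96, 96
Constant fourth difference = 96, so extend:
1050 + 96 = 1146;  6264 + 1146 = 7410;  26974 + 7410 = 34384;  93739 + 34384 = 128123

128123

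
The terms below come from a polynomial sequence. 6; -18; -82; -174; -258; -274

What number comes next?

-138

First differences: -24  -64  -92  -84  -16
Second differences: -40  -28  8  68
Third differences: 12  36  60
Fourth differences: 24  24
Fourth differences constant at 24.
60 + 24 = 84;  68 + 84 = 152;  -16 + 152 = 136;  -274 + 136 = -138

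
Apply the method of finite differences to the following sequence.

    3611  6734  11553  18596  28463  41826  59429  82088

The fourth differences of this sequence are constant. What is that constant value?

72

D1: 3123, 4819, 7043, 9867, 13363, 17603, 22659
D2: 1696, 2224, 2824, 3496, 4240, 5056
D3: 528, 600, 672, 744, 816
D4: 72, 72, 72, 72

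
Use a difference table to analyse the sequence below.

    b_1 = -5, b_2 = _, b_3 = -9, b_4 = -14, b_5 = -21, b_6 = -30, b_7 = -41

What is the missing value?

Using the last 5 terms:
D1: -5  -7  -9  -11
D2: -2  -2  -2
Constant second difference = -2.
Extend backward: -5 + 2 = -3;  -9 + 3 = -6

-6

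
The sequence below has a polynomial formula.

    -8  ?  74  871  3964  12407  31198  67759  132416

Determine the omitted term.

Using the last 7 terms:
D1: 797, 3093, 8443, 18791, 36561, 64657
D2: 2296, 5350, 10348, 17770, 28096
D3: 3054, 4998, 7422, 10326
D4: 1944, 2424, 2904
D5: 480, 480
Constant fifth difference = 480.
Extend backward: 1944 − 480 = 1464;  3054 − 1464 = 1590;  2296 − 1590 = 706;  797 − 706 = 91;  74 − 91 = -17

-17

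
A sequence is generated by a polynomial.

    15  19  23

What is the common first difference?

4

D1: 4, 4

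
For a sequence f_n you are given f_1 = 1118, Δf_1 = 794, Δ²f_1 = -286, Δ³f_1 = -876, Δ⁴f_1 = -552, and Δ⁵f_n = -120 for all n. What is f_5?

-1478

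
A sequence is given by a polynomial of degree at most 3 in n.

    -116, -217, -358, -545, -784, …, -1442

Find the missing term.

Using the first 5 terms:
Δ: -101, -141, -187, -239
Δ²: -40, -46, -52
Δ³: -6, -6
Constant third difference = -6.
Extend forward: -52 − 6 = -58;  -239 − 58 = -297;  -784 − 297 = -1081

-1081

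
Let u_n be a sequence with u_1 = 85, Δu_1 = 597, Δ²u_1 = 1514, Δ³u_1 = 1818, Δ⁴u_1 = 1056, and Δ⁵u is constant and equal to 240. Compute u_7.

80017

Build the table forward from the leading diagonal:
Fifth differences: 240, 240, 240, 240, 240, 240, 240
Fourth differences: 1056, 1296, 1536, 1776, 2016, 2256, 2496
Third differences: 1818, 2874, 4170, 5706, 7482, 9498, 11754
Second differences: 1514, 3332, 6206, 10376, 16082, 23564, 33062
First differences: 597, 2111, 5443, 11649, 22025, 38107, 61671
u: 85, 682, 2793, 8236, 19885, 41910, 80017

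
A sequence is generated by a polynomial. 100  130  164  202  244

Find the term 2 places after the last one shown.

340

First differences: 30, 34, 38, 42
Second differences: 4, 4, 4
Constant second difference = 4, so extend:
42 + 4 = 46;  244 + 46 = 290
46 + 4 = 50;  290 + 50 = 340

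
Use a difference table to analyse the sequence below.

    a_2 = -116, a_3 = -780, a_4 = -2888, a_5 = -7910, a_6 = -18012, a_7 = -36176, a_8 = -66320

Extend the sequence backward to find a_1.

-2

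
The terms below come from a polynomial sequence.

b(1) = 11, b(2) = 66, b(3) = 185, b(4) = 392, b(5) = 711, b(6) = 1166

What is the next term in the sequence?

Δ: 55, 119, 207, 319, 455
Δ²: 64, 88, 112, 136
Δ³: 24, 24, 24
Constant third difference = 24, so extend:
136 + 24 = 160;  455 + 160 = 615;  1166 + 615 = 1781

1781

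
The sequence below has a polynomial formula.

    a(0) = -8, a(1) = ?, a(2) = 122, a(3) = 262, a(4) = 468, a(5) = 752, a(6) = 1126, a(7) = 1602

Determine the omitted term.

36

Using the last 6 terms:
D1: 140, 206, 284, 374, 476
D2: 66, 78, 90, 102
D3: 12, 12, 12
Constant third difference = 12.
Extend backward: 66 − 12 = 54;  140 − 54 = 86;  122 − 86 = 36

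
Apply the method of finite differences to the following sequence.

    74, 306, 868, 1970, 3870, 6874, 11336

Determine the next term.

17658

D1: 232, 562, 1102, 1900, 3004, 4462
D2: 330, 540, 798, 1104, 1458
D3: 210, 258, 306, 354
D4: 48, 48, 48
Constant fourth difference = 48, so extend:
354 + 48 = 402;  1458 + 402 = 1860;  4462 + 1860 = 6322;  11336 + 6322 = 17658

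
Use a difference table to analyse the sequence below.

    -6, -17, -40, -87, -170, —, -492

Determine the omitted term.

-301

Using the first 5 terms:
Δ: -11  -23  -47  -83
Δ²: -12  -24  -36
Δ³: -12  -12
Constant third difference = -12.
Extend forward: -36 − 12 = -48;  -83 − 48 = -131;  -170 − 131 = -301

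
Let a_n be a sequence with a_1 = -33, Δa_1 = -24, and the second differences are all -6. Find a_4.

Build the table forward from the leading diagonal:
Δ²: -6, -6, -6, -6
Δ: -24, -30, -36, -42
a: -33, -57, -87, -123

-123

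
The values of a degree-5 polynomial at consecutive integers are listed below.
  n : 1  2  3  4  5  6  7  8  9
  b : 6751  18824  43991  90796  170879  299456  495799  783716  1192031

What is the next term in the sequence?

1755064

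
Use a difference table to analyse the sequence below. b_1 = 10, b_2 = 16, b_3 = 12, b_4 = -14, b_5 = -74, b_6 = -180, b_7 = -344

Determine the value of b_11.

-1820

First differences: 6, -4, -26, -60, -106, -164
Second differences: -10, -22, -34, -46, -58
Third differences: -12, -12, -12, -12
Third differences constant at -12.
-58 − 12 = -70;  -164 − 70 = -234;  -344 − 234 = -578
-70 − 12 = -82;  -234 − 82 = -316;  -578 − 316 = -894
-82 − 12 = -94;  -316 − 94 = -410;  -894 − 410 = -1304
-94 − 12 = -106;  -410 − 106 = -516;  -1304 − 516 = -1820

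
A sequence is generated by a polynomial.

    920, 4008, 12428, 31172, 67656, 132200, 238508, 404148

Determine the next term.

D1: 3088, 8420, 18744, 36484, 64544, 106308, 165640
D2: 5332, 10324, 17740, 28060, 41764, 59332
D3: 4992, 7416, 10320, 13704, 17568
D4: 2424, 2904, 3384, 3864
D5: 480, 480, 480
Constant fifth difference = 480, so extend:
3864 + 480 = 4344;  17568 + 4344 = 21912;  59332 + 21912 = 81244;  165640 + 81244 = 246884;  404148 + 246884 = 651032

651032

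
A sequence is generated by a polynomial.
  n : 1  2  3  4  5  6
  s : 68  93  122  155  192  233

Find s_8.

327

25, 29, 33, 37, 41
4, 4, 4, 4
Second differences constant at 4.
41 + 4 = 45;  233 + 45 = 278
45 + 4 = 49;  278 + 49 = 327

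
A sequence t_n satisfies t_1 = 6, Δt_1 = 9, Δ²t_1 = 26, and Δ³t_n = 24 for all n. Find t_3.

50

Build the table forward from the leading diagonal:
Δ³: 24  24  24
Δ²: 26  50  74
Δ: 9  35  85
t: 6  15  50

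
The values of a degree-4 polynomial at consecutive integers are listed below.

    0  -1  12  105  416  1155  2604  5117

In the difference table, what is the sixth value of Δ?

1449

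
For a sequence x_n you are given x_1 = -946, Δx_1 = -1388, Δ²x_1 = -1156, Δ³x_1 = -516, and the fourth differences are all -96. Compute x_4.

-9094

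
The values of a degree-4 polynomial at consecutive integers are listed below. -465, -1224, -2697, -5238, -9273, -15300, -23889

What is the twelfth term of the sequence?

-130254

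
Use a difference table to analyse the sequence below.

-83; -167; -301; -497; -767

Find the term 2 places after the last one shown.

-84, -134, -196, -270
-50, -62, -74
-12, -12
Constant third difference = -12, so extend:
-74 − 12 = -86;  -270 − 86 = -356;  -767 − 356 = -1123
-86 − 12 = -98;  -356 − 98 = -454;  -1123 − 454 = -1577

-1577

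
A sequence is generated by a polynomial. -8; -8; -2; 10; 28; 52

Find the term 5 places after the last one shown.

D1: 0  6  12  18  24
D2: 6  6  6  6
Second differences constant at 6.
24 + 6 = 30;  52 + 30 = 82
30 + 6 = 36;  82 + 36 = 118
36 + 6 = 42;  118 + 42 = 160
42 + 6 = 48;  160 + 48 = 208
48 + 6 = 54;  208 + 54 = 262

262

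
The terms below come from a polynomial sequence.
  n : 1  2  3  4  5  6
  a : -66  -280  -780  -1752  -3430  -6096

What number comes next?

-10080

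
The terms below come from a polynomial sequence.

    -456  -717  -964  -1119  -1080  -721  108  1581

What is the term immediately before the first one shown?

First differences: -261, -247, -155, 39, 359, 829, 1473
Second differences: 14, 92, 194, 320, 470, 644
Third differences: 78, 102, 126, 150, 174
Fourth differences: 24, 24, 24, 24
The fourth differences are constant at 24.
Work back: 78 − 24 = 54;  14 − 54 = -40;  -261 + 40 = -221;  -456 + 221 = -235

-235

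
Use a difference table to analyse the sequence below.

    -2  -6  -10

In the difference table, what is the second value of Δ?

-4

Δ: -4, -4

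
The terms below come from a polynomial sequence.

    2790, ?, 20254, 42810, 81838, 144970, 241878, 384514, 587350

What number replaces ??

8338

Using the last 7 terms:
D1: 22556  39028  63132  96908  142636  202836
D2: 16472  24104  33776  45728  60200
D3: 7632  9672  11952  14472
D4: 2040  2280  2520
D5: 240  240
Constant fifth difference = 240.
Extend backward: 2040 − 240 = 1800;  7632 − 1800 = 5832;  16472 − 5832 = 10640;  22556 − 10640 = 11916;  20254 − 11916 = 8338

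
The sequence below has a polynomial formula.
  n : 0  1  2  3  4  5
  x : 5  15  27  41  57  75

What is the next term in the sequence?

10 , 12 , 14 , 16 , 18
2 , 2 , 2 , 2
The second differences are constant (2).
18 + 2 = 20;  75 + 20 = 95

95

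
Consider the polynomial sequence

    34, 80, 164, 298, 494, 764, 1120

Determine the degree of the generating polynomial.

3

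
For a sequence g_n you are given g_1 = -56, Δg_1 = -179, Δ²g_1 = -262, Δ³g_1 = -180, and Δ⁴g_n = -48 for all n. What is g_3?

-676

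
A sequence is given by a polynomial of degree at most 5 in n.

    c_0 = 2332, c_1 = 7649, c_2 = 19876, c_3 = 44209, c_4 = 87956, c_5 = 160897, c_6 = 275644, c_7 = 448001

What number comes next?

697324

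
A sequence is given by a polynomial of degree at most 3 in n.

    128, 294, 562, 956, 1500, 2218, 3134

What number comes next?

D1: 166, 268, 394, 544, 718, 916
D2: 102, 126, 150, 174, 198
D3: 24, 24, 24, 24
The third differences are constant (24).
198 + 24 = 222;  916 + 222 = 1138;  3134 + 1138 = 4272

4272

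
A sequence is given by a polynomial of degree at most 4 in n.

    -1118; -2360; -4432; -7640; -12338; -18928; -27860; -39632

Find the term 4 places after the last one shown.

-1242, -2072, -3208, -4698, -6590, -8932, -11772
-830, -1136, -1490, -1892, -2342, -2840
-306, -354, -402, -450, -498
-48, -48, -48, -48
Constant fourth difference = -48, so extend:
-498 − 48 = -546;  -2840 − 546 = -3386;  -11772 − 3386 = -15158;  -39632 − 15158 = -54790
-546 − 48 = -594;  -3386 − 594 = -3980;  -15158 − 3980 = -19138;  -54790 − 19138 = -73928
-594 − 48 = -642;  -3980 − 642 = -4622;  -19138 − 4622 = -23760;  -73928 − 23760 = -97688
-642 − 48 = -690;  -4622 − 690 = -5312;  -23760 − 5312 = -29072;  -97688 − 29072 = -126760

-126760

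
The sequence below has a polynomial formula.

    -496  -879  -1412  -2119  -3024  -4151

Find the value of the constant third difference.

First differences: -383, -533, -707, -905, -1127
Second differences: -150, -174, -198, -222
Third differences: -24, -24, -24

-24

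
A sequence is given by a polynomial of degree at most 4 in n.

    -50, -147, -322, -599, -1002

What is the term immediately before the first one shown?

-7

-97, -175, -277, -403
-78, -102, -126
-24, -24
The third differences are constant at -24.
Work back: -78 + 24 = -54;  -97 + 54 = -43;  -50 + 43 = -7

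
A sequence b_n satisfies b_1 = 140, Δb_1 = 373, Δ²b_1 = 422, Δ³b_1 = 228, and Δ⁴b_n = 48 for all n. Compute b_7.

Build the table forward from the leading diagonal:
Δ⁴: 48  48  48  48  48  48  48
Δ³: 228  276  324  372  420  468  516
Δ²: 422  650  926  1250  1622  2042  2510
Δ: 373  795  1445  2371  3621  5243  7285
b: 140  513  1308  2753  5124  8745  13988

13988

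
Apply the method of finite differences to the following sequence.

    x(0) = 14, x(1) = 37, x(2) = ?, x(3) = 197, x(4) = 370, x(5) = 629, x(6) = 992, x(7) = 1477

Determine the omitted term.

Using the last 5 terms:
Δ: 173  259  363  485
Δ²: 86  104  122
Δ³: 18  18
Constant third difference = 18.
Extend backward: 86 − 18 = 68;  173 − 68 = 105;  197 − 105 = 92

92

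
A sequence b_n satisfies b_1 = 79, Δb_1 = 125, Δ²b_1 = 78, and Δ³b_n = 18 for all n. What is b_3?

407

Build the table forward from the leading diagonal:
Δ³: 18, 18, 18
Δ²: 78, 96, 114
Δ: 125, 203, 299
b: 79, 204, 407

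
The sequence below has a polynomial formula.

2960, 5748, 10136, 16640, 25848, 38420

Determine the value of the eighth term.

76656

Δ: 2788  4388  6504  9208  12572
Δ²: 1600  2116  2704  3364
Δ³: 516  588  660
Δ⁴: 72  72
The fourth differences are constant (72).
660 + 72 = 732;  3364 + 732 = 4096;  12572 + 4096 = 16668;  38420 + 16668 = 55088
732 + 72 = 804;  4096 + 804 = 4900;  16668 + 4900 = 21568;  55088 + 21568 = 76656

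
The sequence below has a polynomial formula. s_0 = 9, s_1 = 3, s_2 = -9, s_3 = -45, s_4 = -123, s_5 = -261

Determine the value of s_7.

D1: -6  -12  -36  -78  -138
D2: -6  -24  -42  -60
D3: -18  -18  -18
Third differences constant at -18.
-60 − 18 = -78;  -138 − 78 = -216;  -261 − 216 = -477
-78 − 18 = -96;  -216 − 96 = -312;  -477 − 312 = -789

-789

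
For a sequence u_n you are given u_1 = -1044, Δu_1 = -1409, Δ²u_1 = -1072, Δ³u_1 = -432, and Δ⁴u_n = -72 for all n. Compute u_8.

-51059

Build the table forward from the leading diagonal:
Fourth differences: -72  -72  -72  -72  -72  -72  -72  -72
Third differences: -432  -504  -576  -648  -720  -792  -864  -936
Second differences: -1072  -1504  -2008  -2584  -3232  -3952  -4744  -5608
First differences: -1409  -2481  -3985  -5993  -8577  -11809  -15761  -20505
u: -1044  -2453  -4934  -8919  -14912  -23489  -35298  -51059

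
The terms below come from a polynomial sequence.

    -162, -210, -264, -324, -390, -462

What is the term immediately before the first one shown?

-120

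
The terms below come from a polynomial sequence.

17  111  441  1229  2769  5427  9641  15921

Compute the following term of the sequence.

24849

Δ: 94, 330, 788, 1540, 2658, 4214, 6280
Δ²: 236, 458, 752, 1118, 1556, 2066
Δ³: 222, 294, 366, 438, 510
Δ⁴: 72, 72, 72, 72
The fourth differences are constant (72).
510 + 72 = 582;  2066 + 582 = 2648;  6280 + 2648 = 8928;  15921 + 8928 = 24849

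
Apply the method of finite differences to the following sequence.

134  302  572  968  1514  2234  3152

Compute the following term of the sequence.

First differences: 168  270  396  546  720  918
Second differences: 102  126  150  174  198
Third differences: 24  24  24  24
Third differences constant at 24.
198 + 24 = 222;  918 + 222 = 1140;  3152 + 1140 = 4292

4292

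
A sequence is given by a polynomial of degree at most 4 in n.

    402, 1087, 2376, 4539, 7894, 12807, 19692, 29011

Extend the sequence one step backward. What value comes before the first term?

Δ: 685, 1289, 2163, 3355, 4913, 6885, 9319
Δ²: 604, 874, 1192, 1558, 1972, 2434
Δ³: 270, 318, 366, 414, 462
Δ⁴: 48, 48, 48, 48
The fourth differences are constant at 48.
Work back: 270 − 48 = 222;  604 − 222 = 382;  685 − 382 = 303;  402 − 303 = 99

99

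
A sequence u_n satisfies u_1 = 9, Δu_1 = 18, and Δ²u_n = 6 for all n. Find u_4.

81

Build the table forward from the leading diagonal:
D2: 6, 6, 6, 6
D1: 18, 24, 30, 36
u: 9, 27, 51, 81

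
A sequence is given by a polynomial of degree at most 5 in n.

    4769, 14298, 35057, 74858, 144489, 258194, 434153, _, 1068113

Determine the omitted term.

694962

Using the first 7 terms:
D1: 9529  20759  39801  69631  113705  175959
D2: 11230  19042  29830  44074  62254
D3: 7812  10788  14244  18180
D4: 2976  3456  3936
D5: 480  480
Constant fifth difference = 480.
Extend forward: 3936 + 480 = 4416;  18180 + 4416 = 22596;  62254 + 22596 = 84850;  175959 + 84850 = 260809;  434153 + 260809 = 694962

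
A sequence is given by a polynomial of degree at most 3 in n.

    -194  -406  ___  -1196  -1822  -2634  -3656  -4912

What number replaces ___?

-732

Using the last 5 terms:
First differences: -626  -812  -1022  -1256
Second differences: -186  -210  -234
Third differences: -24  -24
Constant third difference = -24.
Extend backward: -186 + 24 = -162;  -626 + 162 = -464;  -1196 + 464 = -732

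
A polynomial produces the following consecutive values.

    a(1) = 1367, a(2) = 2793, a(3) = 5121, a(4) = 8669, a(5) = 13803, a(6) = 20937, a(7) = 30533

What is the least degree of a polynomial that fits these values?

1426, 2328, 3548, 5134, 7134, 9596
902, 1220, 1586, 2000, 2462
318, 366, 414, 462
48, 48, 48
The fourth differences are constant, so the polynomial has degree 4.

4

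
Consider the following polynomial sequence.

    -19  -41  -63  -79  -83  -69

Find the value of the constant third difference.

6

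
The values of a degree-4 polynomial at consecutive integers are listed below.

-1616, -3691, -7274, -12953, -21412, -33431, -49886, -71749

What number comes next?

-2075, -3583, -5679, -8459, -12019, -16455, -21863
-1508, -2096, -2780, -3560, -4436, -5408
-588, -684, -780, -876, -972
-96, -96, -96, -96
Fourth differences constant at -96.
-972 − 96 = -1068;  -5408 − 1068 = -6476;  -21863 − 6476 = -28339;  -71749 − 28339 = -100088

-100088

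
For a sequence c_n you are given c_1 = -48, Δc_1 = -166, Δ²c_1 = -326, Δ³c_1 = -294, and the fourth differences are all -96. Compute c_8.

-21706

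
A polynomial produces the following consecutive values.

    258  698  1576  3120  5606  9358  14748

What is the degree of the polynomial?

4

First differences: 440, 878, 1544, 2486, 3752, 5390
Second differences: 438, 666, 942, 1266, 1638
Third differences: 228, 276, 324, 372
Fourth differences: 48, 48, 48
The fourth differences are constant, so the polynomial has degree 4.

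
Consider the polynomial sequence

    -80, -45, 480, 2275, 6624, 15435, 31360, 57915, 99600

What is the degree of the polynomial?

5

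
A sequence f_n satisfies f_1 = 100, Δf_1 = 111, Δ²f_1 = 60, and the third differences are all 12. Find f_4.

Build the table forward from the leading diagonal:
Δ³: 12  12  12  12
Δ²: 60  72  84  96
Δ: 111  171  243  327
f: 100  211  382  625

625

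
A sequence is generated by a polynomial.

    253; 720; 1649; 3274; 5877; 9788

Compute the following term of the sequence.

15385

Δ: 467, 929, 1625, 2603, 3911
Δ²: 462, 696, 978, 1308
Δ³: 234, 282, 330
Δ⁴: 48, 48
The fourth differences are constant (48).
330 + 48 = 378;  1308 + 378 = 1686;  3911 + 1686 = 5597;  9788 + 5597 = 15385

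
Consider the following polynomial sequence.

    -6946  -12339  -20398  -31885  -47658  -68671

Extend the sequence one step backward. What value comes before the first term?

-3553

-5393  -8059  -11487  -15773  -21013
-2666  -3428  -4286  -5240
-762  -858  -954
-96  -96
The fourth differences are constant at -96.
Work back: -762 + 96 = -666;  -2666 + 666 = -2000;  -5393 + 2000 = -3393;  -6946 + 3393 = -3553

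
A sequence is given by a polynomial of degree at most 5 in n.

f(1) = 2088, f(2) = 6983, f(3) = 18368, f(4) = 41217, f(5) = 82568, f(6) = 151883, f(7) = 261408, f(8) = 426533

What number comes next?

4895  11385  22849  41351  69315  109525  165125
6490  11464  18502  27964  40210  55600
4974  7038  9462  12246  15390
2064  2424  2784  3144
360  360  360
The fifth differences are constant (360).
3144 + 360 = 3504;  15390 + 3504 = 18894;  55600 + 18894 = 74494;  165125 + 74494 = 239619;  426533 + 239619 = 666152

666152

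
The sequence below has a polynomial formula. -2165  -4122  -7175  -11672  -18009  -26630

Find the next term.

-38027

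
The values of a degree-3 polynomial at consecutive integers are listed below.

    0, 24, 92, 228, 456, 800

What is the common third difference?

Δ: 24, 68, 136, 228, 344
Δ²: 44, 68, 92, 116
Δ³: 24, 24, 24

24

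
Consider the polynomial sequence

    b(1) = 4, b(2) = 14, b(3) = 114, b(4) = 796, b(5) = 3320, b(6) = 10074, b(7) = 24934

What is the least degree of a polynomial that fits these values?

D1: 10, 100, 682, 2524, 6754, 14860
D2: 90, 582, 1842, 4230, 8106
D3: 492, 1260, 2388, 3876
D4: 768, 1128, 1488
D5: 360, 360
The fifth differences are constant, so the polynomial has degree 5.

5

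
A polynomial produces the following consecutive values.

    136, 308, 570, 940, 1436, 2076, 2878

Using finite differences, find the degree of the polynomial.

3

Δ: 172, 262, 370, 496, 640, 802
Δ²: 90, 108, 126, 144, 162
Δ³: 18, 18, 18, 18
The third differences are constant, so the polynomial has degree 3.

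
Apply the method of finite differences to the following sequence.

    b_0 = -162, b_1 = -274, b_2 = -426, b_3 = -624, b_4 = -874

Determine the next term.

-1182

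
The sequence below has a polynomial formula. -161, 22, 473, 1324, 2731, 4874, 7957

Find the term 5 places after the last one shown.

First differences: 183 , 451 , 851 , 1407 , 2143 , 3083
Second differences: 268 , 400 , 556 , 736 , 940
Third differences: 132 , 156 , 180 , 204
Fourth differences: 24 , 24 , 24
Constant fourth difference = 24, so extend:
204 + 24 = 228;  940 + 228 = 1168;  3083 + 1168 = 4251;  7957 + 4251 = 12208
228 + 24 = 252;  1168 + 252 = 1420;  4251 + 1420 = 5671;  12208 + 5671 = 17879
252 + 24 = 276;  1420 + 276 = 1696;  5671 + 1696 = 7367;  17879 + 7367 = 25246
276 + 24 = 300;  1696 + 300 = 1996;  7367 + 1996 = 9363;  25246 + 9363 = 34609
300 + 24 = 324;  1996 + 324 = 2320;  9363 + 2320 = 11683;  34609 + 11683 = 46292

46292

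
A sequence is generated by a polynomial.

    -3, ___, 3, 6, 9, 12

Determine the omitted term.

Using the last 4 terms:
First differences: 3, 3, 3
Constant first difference = 3.
Extend backward: 3 − 3 = 0

0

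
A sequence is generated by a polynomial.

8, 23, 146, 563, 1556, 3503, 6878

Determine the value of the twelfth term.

15, 123, 417, 993, 1947, 3375
108, 294, 576, 954, 1428
186, 282, 378, 474
96, 96, 96
Constant fourth difference = 96, so extend:
474 + 96 = 570;  1428 + 570 = 1998;  3375 + 1998 = 5373;  6878 + 5373 = 12251
570 + 96 = 666;  1998 + 666 = 2664;  5373 + 2664 = 8037;  12251 + 8037 = 20288
666 + 96 = 762;  2664 + 762 = 3426;  8037 + 3426 = 11463;  20288 + 11463 = 31751
762 + 96 = 858;  3426 + 858 = 4284;  11463 + 4284 = 15747;  31751 + 15747 = 47498
858 + 96 = 954;  4284 + 954 = 5238;  15747 + 5238 = 20985;  47498 + 20985 = 68483

68483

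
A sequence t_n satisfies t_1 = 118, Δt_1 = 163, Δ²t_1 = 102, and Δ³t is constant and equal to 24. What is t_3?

Build the table forward from the leading diagonal:
Third differences: 24, 24, 24
Second differences: 102, 126, 150
First differences: 163, 265, 391
t: 118, 281, 546

546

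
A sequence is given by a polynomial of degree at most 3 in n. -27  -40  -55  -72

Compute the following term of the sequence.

-91

Δ: -13, -15, -17
Δ²: -2, -2
Second differences constant at -2.
-17 − 2 = -19;  -72 − 19 = -91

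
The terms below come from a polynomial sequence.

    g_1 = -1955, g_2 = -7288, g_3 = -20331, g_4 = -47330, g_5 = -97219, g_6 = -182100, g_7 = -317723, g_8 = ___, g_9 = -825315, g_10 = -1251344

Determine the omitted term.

-523966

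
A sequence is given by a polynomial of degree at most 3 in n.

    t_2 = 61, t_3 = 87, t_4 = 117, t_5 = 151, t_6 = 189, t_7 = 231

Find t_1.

First differences: 26, 30, 34, 38, 42
Second differences: 4, 4, 4, 4
The second differences are constant at 4.
Work back: 26 − 4 = 22;  61 − 22 = 39

39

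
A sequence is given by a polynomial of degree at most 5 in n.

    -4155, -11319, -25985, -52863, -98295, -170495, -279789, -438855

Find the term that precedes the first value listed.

D1: -7164, -14666, -26878, -45432, -72200, -109294, -159066
D2: -7502, -12212, -18554, -26768, -37094, -49772
D3: -4710, -6342, -8214, -10326, -12678
D4: -1632, -1872, -2112, -2352
D5: -240, -240, -240
The fifth differences are constant at -240.
Work back: -1632 + 240 = -1392;  -4710 + 1392 = -3318;  -7502 + 3318 = -4184;  -7164 + 4184 = -2980;  -4155 + 2980 = -1175

-1175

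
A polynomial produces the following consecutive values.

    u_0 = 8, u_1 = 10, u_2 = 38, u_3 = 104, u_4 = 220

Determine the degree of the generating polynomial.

3

Δ: 2, 28, 66, 116
Δ²: 26, 38, 50
Δ³: 12, 12
The third differences are constant, so the polynomial has degree 3.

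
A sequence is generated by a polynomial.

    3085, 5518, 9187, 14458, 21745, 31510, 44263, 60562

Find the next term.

81013

First differences: 2433 , 3669 , 5271 , 7287 , 9765 , 12753 , 16299
Second differences: 1236 , 1602 , 2016 , 2478 , 2988 , 3546
Third differences: 366 , 414 , 462 , 510 , 558
Fourth differences: 48 , 48 , 48 , 48
Constant fourth difference = 48, so extend:
558 + 48 = 606;  3546 + 606 = 4152;  16299 + 4152 = 20451;  60562 + 20451 = 81013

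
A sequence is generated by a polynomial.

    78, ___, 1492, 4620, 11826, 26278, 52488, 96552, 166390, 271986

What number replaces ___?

Using the last 8 terms:
Δ: 3128, 7206, 14452, 26210, 44064, 69838, 105596
Δ²: 4078, 7246, 11758, 17854, 25774, 35758
Δ³: 3168, 4512, 6096, 7920, 9984
Δ⁴: 1344, 1584, 1824, 2064
Δ⁵: 240, 240, 240
Constant fifth difference = 240.
Extend backward: 1344 − 240 = 1104;  3168 − 1104 = 2064;  4078 − 2064 = 2014;  3128 − 2014 = 1114;  1492 − 1114 = 378

378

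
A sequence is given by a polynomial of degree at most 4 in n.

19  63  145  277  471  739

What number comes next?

D1: 44 , 82 , 132 , 194 , 268
D2: 38 , 50 , 62 , 74
D3: 12 , 12 , 12
Third differences constant at 12.
74 + 12 = 86;  268 + 86 = 354;  739 + 354 = 1093

1093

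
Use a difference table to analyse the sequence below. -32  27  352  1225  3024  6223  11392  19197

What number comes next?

30400

Δ: 59 , 325 , 873 , 1799 , 3199 , 5169 , 7805
Δ²: 266 , 548 , 926 , 1400 , 1970 , 2636
Δ³: 282 , 378 , 474 , 570 , 666
Δ⁴: 96 , 96 , 96 , 96
Fourth differences constant at 96.
666 + 96 = 762;  2636 + 762 = 3398;  7805 + 3398 = 11203;  19197 + 11203 = 30400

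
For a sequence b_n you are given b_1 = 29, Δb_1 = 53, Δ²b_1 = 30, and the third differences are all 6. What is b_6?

654

Build the table forward from the leading diagonal:
Third differences: 6  6  6  6  6  6
Second differences: 30  36  42  48  54  60
First differences: 53  83  119  161  209  263
b: 29  82  165  284  445  654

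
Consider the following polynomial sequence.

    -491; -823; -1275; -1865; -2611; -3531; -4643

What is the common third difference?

First differences: -332, -452, -590, -746, -920, -1112
Second differences: -120, -138, -156, -174, -192
Third differences: -18, -18, -18, -18

-18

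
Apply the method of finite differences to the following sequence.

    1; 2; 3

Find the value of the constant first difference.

1

First differences: 1, 1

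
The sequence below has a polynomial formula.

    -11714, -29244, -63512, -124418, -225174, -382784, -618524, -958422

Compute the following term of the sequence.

-1433738

First differences: -17530  -34268  -60906  -100756  -157610  -235740  -339898
Second differences: -16738  -26638  -39850  -56854  -78130  -104158
Third differences: -9900  -13212  -17004  -21276  -26028
Fourth differences: -3312  -3792  -4272  -4752
Fifth differences: -480  -480  -480
The fifth differences are constant (-480).
-4752 − 480 = -5232;  -26028 − 5232 = -31260;  -104158 − 31260 = -135418;  -339898 − 135418 = -475316;  -958422 − 475316 = -1433738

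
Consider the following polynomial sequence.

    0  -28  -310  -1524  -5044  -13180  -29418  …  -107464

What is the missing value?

Using the first 7 terms:
-28, -282, -1214, -3520, -8136, -16238
-254, -932, -2306, -4616, -8102
-678, -1374, -2310, -3486
-696, -936, -1176
-240, -240
Constant fifth difference = -240.
Extend forward: -1176 − 240 = -1416;  -3486 − 1416 = -4902;  -8102 − 4902 = -13004;  -16238 − 13004 = -29242;  -29418 − 29242 = -58660

-58660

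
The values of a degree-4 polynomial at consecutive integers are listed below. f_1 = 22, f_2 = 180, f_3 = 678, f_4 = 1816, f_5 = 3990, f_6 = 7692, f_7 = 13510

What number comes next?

22128

D1: 158, 498, 1138, 2174, 3702, 5818
D2: 340, 640, 1036, 1528, 2116
D3: 300, 396, 492, 588
D4: 96, 96, 96
Fourth differences constant at 96.
588 + 96 = 684;  2116 + 684 = 2800;  5818 + 2800 = 8618;  13510 + 8618 = 22128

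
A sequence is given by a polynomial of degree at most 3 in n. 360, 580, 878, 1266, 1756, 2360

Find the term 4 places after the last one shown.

6156

220, 298, 388, 490, 604
78, 90, 102, 114
12, 12, 12
The third differences are constant (12).
114 + 12 = 126;  604 + 126 = 730;  2360 + 730 = 3090
126 + 12 = 138;  730 + 138 = 868;  3090 + 868 = 3958
138 + 12 = 150;  868 + 150 = 1018;  3958 + 1018 = 4976
150 + 12 = 162;  1018 + 162 = 1180;  4976 + 1180 = 6156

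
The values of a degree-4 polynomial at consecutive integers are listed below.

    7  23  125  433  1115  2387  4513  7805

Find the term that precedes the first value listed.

5

D1: 16  102  308  682  1272  2126  3292
D2: 86  206  374  590  854  1166
D3: 120  168  216  264  312
D4: 48  48  48  48
The fourth differences are constant at 48.
Work back: 120 − 48 = 72;  86 − 72 = 14;  16 − 14 = 2;  7 − 2 = 5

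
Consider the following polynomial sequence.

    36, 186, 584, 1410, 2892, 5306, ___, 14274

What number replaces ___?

8976

Using the first 6 terms:
D1: 150  398  826  1482  2414
D2: 248  428  656  932
D3: 180  228  276
D4: 48  48
Constant fourth difference = 48.
Extend forward: 276 + 48 = 324;  932 + 324 = 1256;  2414 + 1256 = 3670;  5306 + 3670 = 8976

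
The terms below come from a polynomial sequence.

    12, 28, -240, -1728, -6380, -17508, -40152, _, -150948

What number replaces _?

Using the first 7 terms:
D1: 16  -268  -1488  -4652  -11128  -22644
D2: -284  -1220  -3164  -6476  -11516
D3: -936  -1944  -3312  -5040
D4: -1008  -1368  -1728
D5: -360  -360
Constant fifth difference = -360.
Extend forward: -1728 − 360 = -2088;  -5040 − 2088 = -7128;  -11516 − 7128 = -18644;  -22644 − 18644 = -41288;  -40152 − 41288 = -81440

-81440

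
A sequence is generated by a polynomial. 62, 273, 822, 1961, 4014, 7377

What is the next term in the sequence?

Δ: 211 , 549 , 1139 , 2053 , 3363
Δ²: 338 , 590 , 914 , 1310
Δ³: 252 , 324 , 396
Δ⁴: 72 , 72
The fourth differences are constant (72).
396 + 72 = 468;  1310 + 468 = 1778;  3363 + 1778 = 5141;  7377 + 5141 = 12518

12518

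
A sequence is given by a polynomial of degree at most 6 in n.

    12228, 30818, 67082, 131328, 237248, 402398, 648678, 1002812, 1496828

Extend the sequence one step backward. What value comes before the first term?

3908

18590  36264  64246  105920  165150  246280  354134  494016
17674  27982  41674  59230  81130  107854  139882
10308  13692  17556  21900  26724  32028
3384  3864  4344  4824  5304
480  480  480  480
The fifth differences are constant at 480.
Work back: 3384 − 480 = 2904;  10308 − 2904 = 7404;  17674 − 7404 = 10270;  18590 − 10270 = 8320;  12228 − 8320 = 3908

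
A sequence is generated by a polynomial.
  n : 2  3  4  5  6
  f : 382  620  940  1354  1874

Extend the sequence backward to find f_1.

214

D1: 238  320  414  520
D2: 82  94  106
D3: 12  12
The third differences are constant at 12.
Work back: 82 − 12 = 70;  238 − 70 = 168;  382 − 168 = 214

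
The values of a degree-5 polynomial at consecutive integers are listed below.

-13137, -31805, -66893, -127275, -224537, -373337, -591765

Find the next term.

-18668  -35088  -60382  -97262  -148800  -218428
-16420  -25294  -36880  -51538  -69628
-8874  -11586  -14658  -18090
-2712  -3072  -3432
-360  -360
Fifth differences constant at -360.
-3432 − 360 = -3792;  -18090 − 3792 = -21882;  -69628 − 21882 = -91510;  -218428 − 91510 = -309938;  -591765 − 309938 = -901703

-901703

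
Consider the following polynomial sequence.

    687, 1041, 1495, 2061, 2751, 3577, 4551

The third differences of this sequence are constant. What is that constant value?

12

First differences: 354, 454, 566, 690, 826, 974
Second differences: 100, 112, 124, 136, 148
Third differences: 12, 12, 12, 12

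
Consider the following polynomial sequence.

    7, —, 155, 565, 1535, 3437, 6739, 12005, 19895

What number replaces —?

Using the last 7 terms:
Δ: 410  970  1902  3302  5266  7890
Δ²: 560  932  1400  1964  2624
Δ³: 372  468  564  660
Δ⁴: 96  96  96
Constant fourth difference = 96.
Extend backward: 372 − 96 = 276;  560 − 276 = 284;  410 − 284 = 126;  155 − 126 = 29

29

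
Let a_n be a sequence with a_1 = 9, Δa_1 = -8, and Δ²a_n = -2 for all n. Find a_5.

-35

Build the table forward from the leading diagonal:
D2: -2, -2, -2, -2, -2
D1: -8, -10, -12, -14, -16
a: 9, 1, -9, -21, -35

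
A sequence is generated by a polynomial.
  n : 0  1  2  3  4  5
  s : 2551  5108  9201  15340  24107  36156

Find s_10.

D1: 2557, 4093, 6139, 8767, 12049
D2: 1536, 2046, 2628, 3282
D3: 510, 582, 654
D4: 72, 72
Fourth differences constant at 72.
654 + 72 = 726;  3282 + 726 = 4008;  12049 + 4008 = 16057;  36156 + 16057 = 52213
726 + 72 = 798;  4008 + 798 = 4806;  16057 + 4806 = 20863;  52213 + 20863 = 73076
798 + 72 = 870;  4806 + 870 = 5676;  20863 + 5676 = 26539;  73076 + 26539 = 99615
870 + 72 = 942;  5676 + 942 = 6618;  26539 + 6618 = 33157;  99615 + 33157 = 132772
942 + 72 = 1014;  6618 + 1014 = 7632;  33157 + 7632 = 40789;  132772 + 40789 = 173561

173561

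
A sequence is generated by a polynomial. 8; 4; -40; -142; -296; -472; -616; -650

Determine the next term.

Δ: -4, -44, -102, -154, -176, -144, -34
Δ²: -40, -58, -52, -22, 32, 110
Δ³: -18, 6, 30, 54, 78
Δ⁴: 24, 24, 24, 24
Fourth differences constant at 24.
78 + 24 = 102;  110 + 102 = 212;  -34 + 212 = 178;  -650 + 178 = -472

-472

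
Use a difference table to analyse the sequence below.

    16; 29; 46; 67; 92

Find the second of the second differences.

4

D1: 13, 17, 21, 25
D2: 4, 4, 4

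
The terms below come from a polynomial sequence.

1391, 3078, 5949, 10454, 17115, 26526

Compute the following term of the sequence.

39353

Δ: 1687, 2871, 4505, 6661, 9411
Δ²: 1184, 1634, 2156, 2750
Δ³: 450, 522, 594
Δ⁴: 72, 72
The fourth differences are constant (72).
594 + 72 = 666;  2750 + 666 = 3416;  9411 + 3416 = 12827;  26526 + 12827 = 39353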